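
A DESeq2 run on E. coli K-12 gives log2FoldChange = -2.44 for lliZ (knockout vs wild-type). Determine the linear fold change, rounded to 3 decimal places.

Fold change = 2^(-2.44) = 0.1843

0.184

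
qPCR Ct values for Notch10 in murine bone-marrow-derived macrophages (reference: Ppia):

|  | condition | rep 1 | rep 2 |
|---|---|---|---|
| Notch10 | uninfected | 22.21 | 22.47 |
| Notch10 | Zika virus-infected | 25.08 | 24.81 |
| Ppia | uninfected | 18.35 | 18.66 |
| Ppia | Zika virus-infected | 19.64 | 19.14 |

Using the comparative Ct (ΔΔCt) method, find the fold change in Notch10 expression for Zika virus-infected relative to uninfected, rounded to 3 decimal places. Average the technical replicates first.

0.304

Mean Ct: Notch10 uninfected 22.340; Notch10 Zika virus-infected 24.945; Ppia uninfected 18.505; Ppia Zika virus-infected 19.390
ΔCt(uninfected) = 22.340 − 18.505 = 3.835
ΔCt(Zika virus-infected) = 24.945 − 19.390 = 5.555
ΔΔCt = 5.555 − 3.835 = 1.720
Fold change = 2^(−1.720) = 0.3035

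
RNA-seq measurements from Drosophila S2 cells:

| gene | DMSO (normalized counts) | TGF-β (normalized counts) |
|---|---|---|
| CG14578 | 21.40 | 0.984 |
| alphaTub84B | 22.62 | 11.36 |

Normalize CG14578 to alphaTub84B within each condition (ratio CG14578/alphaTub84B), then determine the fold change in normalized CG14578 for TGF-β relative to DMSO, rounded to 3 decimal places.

0.092

CG14578/alphaTub84B (DMSO) = 21.40 / 22.62 = 0.94607
CG14578/alphaTub84B (TGF-β) = 0.984 / 11.36 = 0.08662
Fold change = 0.08662 / 0.94607 = 0.0916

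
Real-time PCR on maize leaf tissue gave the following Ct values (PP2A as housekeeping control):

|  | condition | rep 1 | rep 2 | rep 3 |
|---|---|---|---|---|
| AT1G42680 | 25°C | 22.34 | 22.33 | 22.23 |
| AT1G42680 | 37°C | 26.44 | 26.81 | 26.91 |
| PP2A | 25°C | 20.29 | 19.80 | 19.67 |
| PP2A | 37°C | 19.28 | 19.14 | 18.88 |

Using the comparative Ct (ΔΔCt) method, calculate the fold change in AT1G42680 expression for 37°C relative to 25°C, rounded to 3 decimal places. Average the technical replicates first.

Mean Ct: AT1G42680 25°C 22.300; AT1G42680 37°C 26.720; PP2A 25°C 19.920; PP2A 37°C 19.100
ΔCt(25°C) = 22.300 − 19.920 = 2.380
ΔCt(37°C) = 26.720 − 19.100 = 7.620
ΔΔCt = 7.620 − 2.380 = 5.240
Fold change = 2^(−5.240) = 0.0265

0.026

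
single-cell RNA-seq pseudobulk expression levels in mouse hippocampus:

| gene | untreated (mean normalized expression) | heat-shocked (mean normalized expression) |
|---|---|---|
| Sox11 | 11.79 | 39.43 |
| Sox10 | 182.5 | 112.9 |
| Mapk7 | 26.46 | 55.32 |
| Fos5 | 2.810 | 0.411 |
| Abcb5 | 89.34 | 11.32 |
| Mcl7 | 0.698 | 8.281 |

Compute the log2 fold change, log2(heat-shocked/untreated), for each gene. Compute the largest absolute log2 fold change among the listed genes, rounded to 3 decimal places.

log2(39.43/11.79) = 1.742  (Sox11)
log2(112.9/182.5) = -0.693  (Sox10)
log2(55.32/26.46) = 1.064  (Mapk7)
log2(0.411/2.810) = -2.773  (Fos5)
log2(11.32/89.34) = -2.980  (Abcb5)
log2(8.281/0.698) = 3.569  (Mcl7)
The largest magnitude belongs to Mcl7.

3.569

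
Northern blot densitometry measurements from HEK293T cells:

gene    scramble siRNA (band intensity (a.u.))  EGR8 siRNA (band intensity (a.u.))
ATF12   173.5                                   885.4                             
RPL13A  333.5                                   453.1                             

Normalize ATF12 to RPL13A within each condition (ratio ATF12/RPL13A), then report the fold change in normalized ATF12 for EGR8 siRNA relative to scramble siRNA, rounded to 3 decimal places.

ATF12/RPL13A (scramble siRNA) = 173.5 / 333.5 = 0.52024
ATF12/RPL13A (EGR8 siRNA) = 885.4 / 453.1 = 1.9541
Fold change = 1.9541 / 0.52024 = 3.7561

3.756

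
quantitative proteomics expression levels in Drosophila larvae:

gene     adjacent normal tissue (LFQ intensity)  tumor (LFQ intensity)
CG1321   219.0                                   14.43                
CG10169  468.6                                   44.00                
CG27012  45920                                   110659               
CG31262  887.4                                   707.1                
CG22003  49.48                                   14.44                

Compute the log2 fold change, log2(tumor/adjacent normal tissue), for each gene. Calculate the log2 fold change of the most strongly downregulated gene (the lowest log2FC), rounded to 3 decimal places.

log2(14.43/219.0) = -3.924  (CG1321)
log2(44.00/468.6) = -3.413  (CG10169)
log2(110659/45920) = 1.269  (CG27012)
log2(707.1/887.4) = -0.328  (CG31262)
log2(14.44/49.48) = -1.777  (CG22003)
CG1321 is most strongly downregulated.

-3.924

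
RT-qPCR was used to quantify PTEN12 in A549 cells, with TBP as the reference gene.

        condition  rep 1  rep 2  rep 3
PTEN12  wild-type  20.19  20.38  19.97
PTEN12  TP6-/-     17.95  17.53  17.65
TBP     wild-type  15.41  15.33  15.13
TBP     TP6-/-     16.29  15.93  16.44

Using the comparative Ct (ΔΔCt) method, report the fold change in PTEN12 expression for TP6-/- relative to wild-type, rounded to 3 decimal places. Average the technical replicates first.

Mean Ct: PTEN12 wild-type 20.180; PTEN12 TP6-/- 17.710; TBP wild-type 15.290; TBP TP6-/- 16.220
ΔCt(wild-type) = 20.180 − 15.290 = 4.890
ΔCt(TP6-/-) = 17.710 − 16.220 = 1.490
ΔΔCt = 1.490 − 4.890 = -3.400
Fold change = 2^(−(-3.400)) = 2^3.400 = 10.5561

10.556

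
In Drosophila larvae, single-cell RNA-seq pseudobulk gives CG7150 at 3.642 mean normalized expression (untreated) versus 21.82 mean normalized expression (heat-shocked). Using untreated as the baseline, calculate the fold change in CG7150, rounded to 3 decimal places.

5.991

Fold change = 21.82 / 3.642 = 5.9912
CG7150 is upregulated.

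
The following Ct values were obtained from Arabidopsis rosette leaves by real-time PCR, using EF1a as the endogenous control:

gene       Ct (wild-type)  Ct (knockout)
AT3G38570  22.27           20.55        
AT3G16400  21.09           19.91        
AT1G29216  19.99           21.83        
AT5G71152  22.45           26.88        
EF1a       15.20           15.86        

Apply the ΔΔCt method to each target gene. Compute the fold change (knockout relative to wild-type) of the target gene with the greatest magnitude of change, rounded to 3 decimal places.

AT3G38570: ΔΔCt = (20.55−15.86) − (22.27−15.20) = 4.69 − 7.07 = -2.38; fold change = 2^2.38 = 5.205
AT3G16400: ΔΔCt = (19.91−15.86) − (21.09−15.20) = 4.05 − 5.89 = -1.84; fold change = 2^1.84 = 3.580
AT1G29216: ΔΔCt = (21.83−15.86) − (19.99−15.20) = 5.97 − 4.79 = 1.18; fold change = 2^-1.18 = 0.441
AT5G71152: ΔΔCt = (26.88−15.86) − (22.45−15.20) = 11.02 − 7.25 = 3.77; fold change = 2^-3.77 = 0.073
AT5G71152 has the largest |ΔΔCt| = 3.77.

0.073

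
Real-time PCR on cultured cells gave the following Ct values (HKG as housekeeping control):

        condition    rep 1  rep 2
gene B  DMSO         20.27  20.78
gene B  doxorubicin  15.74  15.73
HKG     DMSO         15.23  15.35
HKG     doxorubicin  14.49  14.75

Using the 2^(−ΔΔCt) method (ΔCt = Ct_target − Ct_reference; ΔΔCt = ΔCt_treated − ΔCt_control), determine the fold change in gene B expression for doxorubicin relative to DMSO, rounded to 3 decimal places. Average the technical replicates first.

17.388

Mean Ct: gene B DMSO 20.525; gene B doxorubicin 15.735; HKG DMSO 15.290; HKG doxorubicin 14.620
ΔCt(DMSO) = 20.525 − 15.290 = 5.235
ΔCt(doxorubicin) = 15.735 − 14.620 = 1.115
ΔΔCt = 1.115 − 5.235 = -4.120
Fold change = 2^(−(-4.120)) = 2^4.120 = 17.3878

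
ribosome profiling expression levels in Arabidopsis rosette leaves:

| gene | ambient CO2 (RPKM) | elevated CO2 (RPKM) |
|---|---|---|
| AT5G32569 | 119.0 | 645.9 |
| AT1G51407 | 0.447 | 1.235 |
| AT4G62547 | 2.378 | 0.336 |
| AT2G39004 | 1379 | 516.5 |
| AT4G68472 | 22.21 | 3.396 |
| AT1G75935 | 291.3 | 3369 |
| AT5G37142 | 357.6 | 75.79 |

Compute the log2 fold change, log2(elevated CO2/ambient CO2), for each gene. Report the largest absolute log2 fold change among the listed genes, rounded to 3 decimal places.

log2(645.9/119.0) = 2.440  (AT5G32569)
log2(1.235/0.447) = 1.466  (AT1G51407)
log2(0.336/2.378) = -2.823  (AT4G62547)
log2(516.5/1379) = -1.417  (AT2G39004)
log2(3.396/22.21) = -2.709  (AT4G68472)
log2(3369/291.3) = 3.532  (AT1G75935)
log2(75.79/357.6) = -2.238  (AT5G37142)
The largest magnitude belongs to AT1G75935.

3.532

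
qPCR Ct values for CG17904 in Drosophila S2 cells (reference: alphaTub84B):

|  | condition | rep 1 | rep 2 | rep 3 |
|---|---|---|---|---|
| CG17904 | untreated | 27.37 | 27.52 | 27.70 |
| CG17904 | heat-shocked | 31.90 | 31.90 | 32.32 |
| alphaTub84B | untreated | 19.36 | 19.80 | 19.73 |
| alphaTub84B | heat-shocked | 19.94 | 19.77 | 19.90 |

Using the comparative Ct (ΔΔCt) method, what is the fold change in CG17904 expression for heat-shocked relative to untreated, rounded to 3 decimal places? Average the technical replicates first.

0.052

Mean Ct: CG17904 untreated 27.530; CG17904 heat-shocked 32.040; alphaTub84B untreated 19.630; alphaTub84B heat-shocked 19.870
ΔCt(untreated) = 27.530 − 19.630 = 7.900
ΔCt(heat-shocked) = 32.040 − 19.870 = 12.170
ΔΔCt = 12.170 − 7.900 = 4.270
Fold change = 2^(−4.270) = 0.0518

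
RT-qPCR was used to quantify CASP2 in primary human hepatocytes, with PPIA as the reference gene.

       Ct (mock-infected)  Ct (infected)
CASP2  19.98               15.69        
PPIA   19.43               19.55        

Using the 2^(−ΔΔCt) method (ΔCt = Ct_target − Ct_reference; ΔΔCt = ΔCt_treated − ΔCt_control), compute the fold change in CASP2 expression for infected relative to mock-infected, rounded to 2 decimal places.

ΔCt(mock-infected) = 19.980 − 19.430 = 0.550
ΔCt(infected) = 15.690 − 19.550 = -3.860
ΔΔCt = -3.860 − 0.550 = -4.410
Fold change = 2^(−(-4.410)) = 2^4.410 = 21.259

21.26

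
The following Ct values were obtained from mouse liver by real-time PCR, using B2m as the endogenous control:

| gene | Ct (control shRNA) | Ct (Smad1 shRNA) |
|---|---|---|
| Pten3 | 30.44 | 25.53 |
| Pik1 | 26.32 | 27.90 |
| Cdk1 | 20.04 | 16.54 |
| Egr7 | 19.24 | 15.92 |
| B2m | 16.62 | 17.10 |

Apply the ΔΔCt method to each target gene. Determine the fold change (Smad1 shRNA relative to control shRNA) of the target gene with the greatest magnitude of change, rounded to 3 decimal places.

Pten3: ΔΔCt = (25.53−17.10) − (30.44−16.62) = 8.43 − 13.82 = -5.39; fold change = 2^5.39 = 41.933
Pik1: ΔΔCt = (27.90−17.10) − (26.32−16.62) = 10.80 − 9.70 = 1.10; fold change = 2^-1.10 = 0.467
Cdk1: ΔΔCt = (16.54−17.10) − (20.04−16.62) = -0.56 − 3.42 = -3.98; fold change = 2^3.98 = 15.780
Egr7: ΔΔCt = (15.92−17.10) − (19.24−16.62) = -1.18 − 2.62 = -3.80; fold change = 2^3.80 = 13.929
Pten3 has the largest |ΔΔCt| = 5.39.

41.933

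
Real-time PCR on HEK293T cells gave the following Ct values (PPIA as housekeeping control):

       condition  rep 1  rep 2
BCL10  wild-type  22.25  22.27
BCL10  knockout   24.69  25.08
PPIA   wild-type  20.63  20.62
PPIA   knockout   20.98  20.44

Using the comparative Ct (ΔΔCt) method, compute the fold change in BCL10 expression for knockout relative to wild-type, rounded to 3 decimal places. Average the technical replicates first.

Mean Ct: BCL10 wild-type 22.260; BCL10 knockout 24.885; PPIA wild-type 20.625; PPIA knockout 20.710
ΔCt(wild-type) = 22.260 − 20.625 = 1.635
ΔCt(knockout) = 24.885 − 20.710 = 4.175
ΔΔCt = 4.175 − 1.635 = 2.540
Fold change = 2^(−2.540) = 0.1719

0.172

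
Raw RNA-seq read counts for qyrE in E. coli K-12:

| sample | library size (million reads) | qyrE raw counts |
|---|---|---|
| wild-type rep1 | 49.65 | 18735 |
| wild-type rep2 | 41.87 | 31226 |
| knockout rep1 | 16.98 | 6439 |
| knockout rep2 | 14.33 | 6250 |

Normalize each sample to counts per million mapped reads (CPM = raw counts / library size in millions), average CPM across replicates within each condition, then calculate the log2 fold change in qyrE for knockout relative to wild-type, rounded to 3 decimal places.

CPM(wild-type rep1) = 18735 / 49.65 = 377.3414
CPM(wild-type rep2) = 31226 / 41.87 = 745.7846
CPM(knockout rep1) = 6439 / 16.98 = 379.2108
CPM(knockout rep2) = 6250 / 14.33 = 436.1479
mean CPM(wild-type) = 561.5630; mean CPM(knockout) = 407.6794
Fold change = 407.6794 / 561.5630 = 0.72597
log2(0.72597) = -0.4620

-0.462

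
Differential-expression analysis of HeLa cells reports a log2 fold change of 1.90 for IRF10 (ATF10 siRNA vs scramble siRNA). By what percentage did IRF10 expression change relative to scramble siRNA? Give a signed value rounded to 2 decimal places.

273.21%

Fold change = 2^(1.90) = 3.7321
Percent change = (FC − 1) × 100% = (3.7321 − 1) × 100 = 273.21%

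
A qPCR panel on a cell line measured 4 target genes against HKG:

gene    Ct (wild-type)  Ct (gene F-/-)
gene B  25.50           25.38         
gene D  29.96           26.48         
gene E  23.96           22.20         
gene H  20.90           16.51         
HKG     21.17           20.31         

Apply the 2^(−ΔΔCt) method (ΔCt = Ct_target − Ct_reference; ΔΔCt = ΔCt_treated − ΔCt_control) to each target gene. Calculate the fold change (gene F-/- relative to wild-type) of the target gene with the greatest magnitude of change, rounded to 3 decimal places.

gene B: ΔΔCt = (25.38−20.31) − (25.50−21.17) = 5.07 − 4.33 = 0.74; fold change = 2^-0.74 = 0.599
gene D: ΔΔCt = (26.48−20.31) − (29.96−21.17) = 6.17 − 8.79 = -2.62; fold change = 2^2.62 = 6.148
gene E: ΔΔCt = (22.20−20.31) − (23.96−21.17) = 1.89 − 2.79 = -0.90; fold change = 2^0.90 = 1.866
gene H: ΔΔCt = (16.51−20.31) − (20.90−21.17) = -3.80 − (-0.27) = -3.53; fold change = 2^3.53 = 11.551
gene H has the largest |ΔΔCt| = 3.53.

11.551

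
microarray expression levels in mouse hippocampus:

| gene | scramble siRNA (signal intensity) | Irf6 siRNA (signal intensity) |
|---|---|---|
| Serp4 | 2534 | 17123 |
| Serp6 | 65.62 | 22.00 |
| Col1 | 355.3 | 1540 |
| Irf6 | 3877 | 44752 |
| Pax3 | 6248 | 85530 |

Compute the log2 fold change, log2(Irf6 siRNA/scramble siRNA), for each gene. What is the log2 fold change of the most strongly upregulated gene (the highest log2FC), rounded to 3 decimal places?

3.775

log2(17123/2534) = 2.756  (Serp4)
log2(22.00/65.62) = -1.577  (Serp6)
log2(1540/355.3) = 2.116  (Col1)
log2(44752/3877) = 3.529  (Irf6)
log2(85530/6248) = 3.775  (Pax3)
Pax3 is most strongly upregulated.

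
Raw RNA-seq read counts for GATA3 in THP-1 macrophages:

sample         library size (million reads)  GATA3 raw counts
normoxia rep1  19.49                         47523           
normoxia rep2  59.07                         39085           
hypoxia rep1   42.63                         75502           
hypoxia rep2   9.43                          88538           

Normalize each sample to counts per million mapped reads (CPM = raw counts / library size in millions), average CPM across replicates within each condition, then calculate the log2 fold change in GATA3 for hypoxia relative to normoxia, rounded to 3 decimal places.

CPM(normoxia rep1) = 47523 / 19.49 = 2438.3273
CPM(normoxia rep2) = 39085 / 59.07 = 661.6726
CPM(hypoxia rep1) = 75502 / 42.63 = 1771.1002
CPM(hypoxia rep2) = 88538 / 9.43 = 9388.9714
mean CPM(normoxia) = 1550.0000; mean CPM(hypoxia) = 5580.0358
Fold change = 5580.0358 / 1550.0000 = 3.60002
log2(3.60002) = 1.8480

1.848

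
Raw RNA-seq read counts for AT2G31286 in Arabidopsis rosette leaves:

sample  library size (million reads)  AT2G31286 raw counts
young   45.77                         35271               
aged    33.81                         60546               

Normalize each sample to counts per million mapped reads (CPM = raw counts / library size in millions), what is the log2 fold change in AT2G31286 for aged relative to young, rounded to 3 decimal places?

1.217

CPM(young) = 35271 / 45.77 = 770.6139
CPM(aged) = 60546 / 33.81 = 1790.7720
Fold change = 1790.7720 / 770.6139 = 2.32383
log2(2.32383) = 1.2165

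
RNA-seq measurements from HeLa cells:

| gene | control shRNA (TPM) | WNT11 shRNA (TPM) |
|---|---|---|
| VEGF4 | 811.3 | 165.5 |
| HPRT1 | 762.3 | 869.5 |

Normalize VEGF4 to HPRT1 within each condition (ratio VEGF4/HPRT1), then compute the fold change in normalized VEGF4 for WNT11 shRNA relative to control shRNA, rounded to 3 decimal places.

VEGF4/HPRT1 (control shRNA) = 811.3 / 762.3 = 1.0643
VEGF4/HPRT1 (WNT11 shRNA) = 165.5 / 869.5 = 0.19034
Fold change = 0.19034 / 1.0643 = 0.1788

0.179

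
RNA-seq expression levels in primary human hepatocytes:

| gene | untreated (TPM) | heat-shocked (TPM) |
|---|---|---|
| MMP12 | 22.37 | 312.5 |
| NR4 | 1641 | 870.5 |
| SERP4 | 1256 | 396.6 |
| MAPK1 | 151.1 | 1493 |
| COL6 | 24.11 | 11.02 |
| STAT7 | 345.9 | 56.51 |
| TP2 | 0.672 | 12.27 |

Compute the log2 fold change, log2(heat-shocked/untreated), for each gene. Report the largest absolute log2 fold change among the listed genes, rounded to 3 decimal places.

log2(312.5/22.37) = 3.804  (MMP12)
log2(870.5/1641) = -0.915  (NR4)
log2(396.6/1256) = -1.663  (SERP4)
log2(1493/151.1) = 3.305  (MAPK1)
log2(11.02/24.11) = -1.130  (COL6)
log2(56.51/345.9) = -2.614  (STAT7)
log2(12.27/0.672) = 4.191  (TP2)
The largest magnitude belongs to TP2.

4.191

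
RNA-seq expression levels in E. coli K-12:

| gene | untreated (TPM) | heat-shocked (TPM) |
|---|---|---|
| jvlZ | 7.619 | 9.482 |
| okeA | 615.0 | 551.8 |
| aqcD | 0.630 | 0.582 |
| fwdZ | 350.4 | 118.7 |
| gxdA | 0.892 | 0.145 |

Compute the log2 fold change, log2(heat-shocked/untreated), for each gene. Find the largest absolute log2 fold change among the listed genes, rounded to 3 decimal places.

2.621

log2(9.482/7.619) = 0.316  (jvlZ)
log2(551.8/615.0) = -0.156  (okeA)
log2(0.582/0.630) = -0.114  (aqcD)
log2(118.7/350.4) = -1.562  (fwdZ)
log2(0.145/0.892) = -2.621  (gxdA)
The largest magnitude belongs to gxdA.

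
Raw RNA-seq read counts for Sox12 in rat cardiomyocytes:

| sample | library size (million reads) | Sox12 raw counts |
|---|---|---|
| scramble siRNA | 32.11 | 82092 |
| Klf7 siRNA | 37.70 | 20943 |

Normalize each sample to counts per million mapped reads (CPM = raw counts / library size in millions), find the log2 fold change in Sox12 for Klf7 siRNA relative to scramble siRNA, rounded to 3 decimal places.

-2.202

CPM(scramble siRNA) = 82092 / 32.11 = 2556.5867
CPM(Klf7 siRNA) = 20943 / 37.70 = 555.5172
Fold change = 555.5172 / 2556.5867 = 0.21729
log2(0.21729) = -2.2023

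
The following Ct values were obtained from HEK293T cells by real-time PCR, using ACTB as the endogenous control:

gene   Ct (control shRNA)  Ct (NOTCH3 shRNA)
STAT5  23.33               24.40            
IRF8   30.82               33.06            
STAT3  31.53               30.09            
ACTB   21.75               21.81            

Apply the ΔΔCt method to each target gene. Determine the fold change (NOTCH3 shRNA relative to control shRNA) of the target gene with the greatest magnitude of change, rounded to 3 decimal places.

STAT5: ΔΔCt = (24.40−21.81) − (23.33−21.75) = 2.59 − 1.58 = 1.01; fold change = 2^-1.01 = 0.497
IRF8: ΔΔCt = (33.06−21.81) − (30.82−21.75) = 11.25 − 9.07 = 2.18; fold change = 2^-2.18 = 0.221
STAT3: ΔΔCt = (30.09−21.81) − (31.53−21.75) = 8.28 − 9.78 = -1.50; fold change = 2^1.50 = 2.828
IRF8 has the largest |ΔΔCt| = 2.18.

0.221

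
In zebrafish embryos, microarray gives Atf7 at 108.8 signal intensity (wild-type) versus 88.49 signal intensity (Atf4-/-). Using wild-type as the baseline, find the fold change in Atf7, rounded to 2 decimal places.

Fold change = 88.49 / 108.8 = 0.813
Atf7 is downregulated.

0.81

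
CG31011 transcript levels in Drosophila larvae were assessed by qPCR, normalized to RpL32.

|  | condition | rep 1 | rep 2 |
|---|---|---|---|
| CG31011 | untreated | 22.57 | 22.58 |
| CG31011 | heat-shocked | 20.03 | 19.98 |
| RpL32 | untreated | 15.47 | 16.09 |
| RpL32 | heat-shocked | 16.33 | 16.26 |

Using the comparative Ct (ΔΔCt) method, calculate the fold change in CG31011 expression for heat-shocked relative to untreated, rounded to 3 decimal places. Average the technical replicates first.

8.486

Mean Ct: CG31011 untreated 22.575; CG31011 heat-shocked 20.005; RpL32 untreated 15.780; RpL32 heat-shocked 16.295
ΔCt(untreated) = 22.575 − 15.780 = 6.795
ΔCt(heat-shocked) = 20.005 − 16.295 = 3.710
ΔΔCt = 3.710 − 6.795 = -3.085
Fold change = 2^(−(-3.085)) = 2^3.085 = 8.4855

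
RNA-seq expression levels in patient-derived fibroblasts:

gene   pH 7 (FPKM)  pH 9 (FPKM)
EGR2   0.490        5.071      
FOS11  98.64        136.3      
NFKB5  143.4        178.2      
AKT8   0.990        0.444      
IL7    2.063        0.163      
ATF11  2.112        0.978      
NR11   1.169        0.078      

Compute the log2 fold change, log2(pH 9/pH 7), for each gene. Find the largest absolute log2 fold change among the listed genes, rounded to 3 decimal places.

log2(5.071/0.490) = 3.371  (EGR2)
log2(136.3/98.64) = 0.467  (FOS11)
log2(178.2/143.4) = 0.313  (NFKB5)
log2(0.444/0.990) = -1.157  (AKT8)
log2(0.163/2.063) = -3.662  (IL7)
log2(0.978/2.112) = -1.111  (ATF11)
log2(0.078/1.169) = -3.906  (NR11)
The largest magnitude belongs to NR11.

3.906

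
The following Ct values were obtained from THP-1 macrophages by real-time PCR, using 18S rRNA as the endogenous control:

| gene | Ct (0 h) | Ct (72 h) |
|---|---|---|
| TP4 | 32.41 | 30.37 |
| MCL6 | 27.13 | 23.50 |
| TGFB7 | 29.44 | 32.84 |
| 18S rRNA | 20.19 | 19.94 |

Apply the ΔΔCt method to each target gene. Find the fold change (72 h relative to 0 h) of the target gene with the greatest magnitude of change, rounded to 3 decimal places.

TP4: ΔΔCt = (30.37−19.94) − (32.41−20.19) = 10.43 − 12.22 = -1.79; fold change = 2^1.79 = 3.458
MCL6: ΔΔCt = (23.50−19.94) − (27.13−20.19) = 3.56 − 6.94 = -3.38; fold change = 2^3.38 = 10.411
TGFB7: ΔΔCt = (32.84−19.94) − (29.44−20.19) = 12.90 − 9.25 = 3.65; fold change = 2^-3.65 = 0.080
TGFB7 has the largest |ΔΔCt| = 3.65.

0.080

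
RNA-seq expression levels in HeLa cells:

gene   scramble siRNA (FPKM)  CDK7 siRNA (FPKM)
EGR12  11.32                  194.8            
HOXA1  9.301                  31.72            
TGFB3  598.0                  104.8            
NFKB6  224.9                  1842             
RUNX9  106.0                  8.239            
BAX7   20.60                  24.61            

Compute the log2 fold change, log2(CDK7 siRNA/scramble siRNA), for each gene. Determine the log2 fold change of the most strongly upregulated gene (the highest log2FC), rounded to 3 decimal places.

log2(194.8/11.32) = 4.105  (EGR12)
log2(31.72/9.301) = 1.770  (HOXA1)
log2(104.8/598.0) = -2.513  (TGFB3)
log2(1842/224.9) = 3.034  (NFKB6)
log2(8.239/106.0) = -3.685  (RUNX9)
log2(24.61/20.60) = 0.257  (BAX7)
EGR12 is most strongly upregulated.

4.105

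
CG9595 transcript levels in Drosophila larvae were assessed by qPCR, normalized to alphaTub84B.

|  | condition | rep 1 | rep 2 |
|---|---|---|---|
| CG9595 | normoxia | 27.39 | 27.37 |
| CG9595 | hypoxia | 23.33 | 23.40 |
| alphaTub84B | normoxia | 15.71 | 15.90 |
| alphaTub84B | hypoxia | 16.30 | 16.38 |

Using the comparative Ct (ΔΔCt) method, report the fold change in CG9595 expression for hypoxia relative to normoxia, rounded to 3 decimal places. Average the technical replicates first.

Mean Ct: CG9595 normoxia 27.380; CG9595 hypoxia 23.365; alphaTub84B normoxia 15.805; alphaTub84B hypoxia 16.340
ΔCt(normoxia) = 27.380 − 15.805 = 11.575
ΔCt(hypoxia) = 23.365 − 16.340 = 7.025
ΔΔCt = 7.025 − 11.575 = -4.550
Fold change = 2^(−(-4.550)) = 2^4.550 = 23.4254

23.425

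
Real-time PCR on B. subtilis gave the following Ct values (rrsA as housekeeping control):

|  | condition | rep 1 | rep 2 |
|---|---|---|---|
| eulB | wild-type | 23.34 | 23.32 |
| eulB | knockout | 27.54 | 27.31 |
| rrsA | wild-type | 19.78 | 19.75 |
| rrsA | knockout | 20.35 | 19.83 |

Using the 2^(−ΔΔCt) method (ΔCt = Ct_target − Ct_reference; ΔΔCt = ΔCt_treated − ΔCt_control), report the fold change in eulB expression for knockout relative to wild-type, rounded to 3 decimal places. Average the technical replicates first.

0.073

Mean Ct: eulB wild-type 23.330; eulB knockout 27.425; rrsA wild-type 19.765; rrsA knockout 20.090
ΔCt(wild-type) = 23.330 − 19.765 = 3.565
ΔCt(knockout) = 27.425 − 20.090 = 7.335
ΔΔCt = 7.335 − 3.565 = 3.770
Fold change = 2^(−3.770) = 0.0733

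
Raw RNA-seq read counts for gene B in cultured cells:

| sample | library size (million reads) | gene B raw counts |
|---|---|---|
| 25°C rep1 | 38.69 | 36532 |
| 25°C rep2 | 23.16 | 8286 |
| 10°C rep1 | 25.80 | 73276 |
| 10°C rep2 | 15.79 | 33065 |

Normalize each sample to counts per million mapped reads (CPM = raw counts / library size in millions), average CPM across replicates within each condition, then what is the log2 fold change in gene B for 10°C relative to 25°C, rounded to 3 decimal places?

1.922

CPM(25°C rep1) = 36532 / 38.69 = 944.2233
CPM(25°C rep2) = 8286 / 23.16 = 357.7720
CPM(10°C rep1) = 73276 / 25.80 = 2840.1550
CPM(10°C rep2) = 33065 / 15.79 = 2094.0469
mean CPM(25°C) = 650.9977; mean CPM(10°C) = 2467.1010
Fold change = 2467.1010 / 650.9977 = 3.78972
log2(3.78972) = 1.9221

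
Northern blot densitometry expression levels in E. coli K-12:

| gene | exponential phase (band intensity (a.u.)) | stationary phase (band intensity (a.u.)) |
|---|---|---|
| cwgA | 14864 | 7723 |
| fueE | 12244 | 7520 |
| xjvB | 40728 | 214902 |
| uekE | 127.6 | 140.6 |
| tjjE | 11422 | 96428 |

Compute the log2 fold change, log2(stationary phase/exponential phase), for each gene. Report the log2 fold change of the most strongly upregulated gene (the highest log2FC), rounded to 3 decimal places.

log2(7723/14864) = -0.945  (cwgA)
log2(7520/12244) = -0.703  (fueE)
log2(214902/40728) = 2.400  (xjvB)
log2(140.6/127.6) = 0.140  (uekE)
log2(96428/11422) = 3.078  (tjjE)
tjjE is most strongly upregulated.

3.078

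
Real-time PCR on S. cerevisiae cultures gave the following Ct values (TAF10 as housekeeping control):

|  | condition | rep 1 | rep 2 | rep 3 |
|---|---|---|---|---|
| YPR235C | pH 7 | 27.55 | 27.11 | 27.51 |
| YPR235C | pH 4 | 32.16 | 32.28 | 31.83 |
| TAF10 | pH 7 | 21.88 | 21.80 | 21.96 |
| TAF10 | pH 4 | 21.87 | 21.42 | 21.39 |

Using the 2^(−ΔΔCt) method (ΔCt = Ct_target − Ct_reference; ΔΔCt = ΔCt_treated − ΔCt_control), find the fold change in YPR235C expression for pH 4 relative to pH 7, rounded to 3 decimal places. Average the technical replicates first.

0.031

Mean Ct: YPR235C pH 7 27.390; YPR235C pH 4 32.090; TAF10 pH 7 21.880; TAF10 pH 4 21.560
ΔCt(pH 7) = 27.390 − 21.880 = 5.510
ΔCt(pH 4) = 32.090 − 21.560 = 10.530
ΔΔCt = 10.530 − 5.510 = 5.020
Fold change = 2^(−5.020) = 0.0308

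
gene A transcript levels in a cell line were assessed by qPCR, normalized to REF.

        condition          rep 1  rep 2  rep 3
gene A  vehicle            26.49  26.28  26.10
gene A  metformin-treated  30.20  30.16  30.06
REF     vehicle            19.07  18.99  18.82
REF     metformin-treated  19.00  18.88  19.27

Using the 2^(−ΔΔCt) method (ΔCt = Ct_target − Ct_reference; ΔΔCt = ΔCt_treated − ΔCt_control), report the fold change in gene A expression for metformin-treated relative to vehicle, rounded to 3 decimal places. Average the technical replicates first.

0.074

Mean Ct: gene A vehicle 26.290; gene A metformin-treated 30.140; REF vehicle 18.960; REF metformin-treated 19.050
ΔCt(vehicle) = 26.290 − 18.960 = 7.330
ΔCt(metformin-treated) = 30.140 − 19.050 = 11.090
ΔΔCt = 11.090 − 7.330 = 3.760
Fold change = 2^(−3.760) = 0.0738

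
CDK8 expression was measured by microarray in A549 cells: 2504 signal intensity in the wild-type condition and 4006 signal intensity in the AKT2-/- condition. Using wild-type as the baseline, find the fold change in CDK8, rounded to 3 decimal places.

1.600

Fold change = 4006 / 2504 = 1.5998
CDK8 is upregulated.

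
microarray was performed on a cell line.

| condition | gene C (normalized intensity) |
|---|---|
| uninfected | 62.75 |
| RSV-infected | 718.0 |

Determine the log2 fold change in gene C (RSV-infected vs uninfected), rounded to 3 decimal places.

Fold change = 718.0 / 62.75 = 11.4422
log2(11.4422) = 3.5163

3.516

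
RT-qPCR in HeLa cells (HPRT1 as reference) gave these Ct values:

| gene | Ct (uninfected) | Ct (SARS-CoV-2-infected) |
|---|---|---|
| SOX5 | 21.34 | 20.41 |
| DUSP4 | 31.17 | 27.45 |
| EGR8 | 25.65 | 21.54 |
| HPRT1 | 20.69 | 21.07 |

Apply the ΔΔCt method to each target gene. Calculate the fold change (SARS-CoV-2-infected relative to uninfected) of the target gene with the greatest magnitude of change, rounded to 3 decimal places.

22.471

SOX5: ΔΔCt = (20.41−21.07) − (21.34−20.69) = -0.66 − 0.65 = -1.31; fold change = 2^1.31 = 2.479
DUSP4: ΔΔCt = (27.45−21.07) − (31.17−20.69) = 6.38 − 10.48 = -4.10; fold change = 2^4.10 = 17.148
EGR8: ΔΔCt = (21.54−21.07) − (25.65−20.69) = 0.47 − 4.96 = -4.49; fold change = 2^4.49 = 22.471
EGR8 has the largest |ΔΔCt| = 4.49.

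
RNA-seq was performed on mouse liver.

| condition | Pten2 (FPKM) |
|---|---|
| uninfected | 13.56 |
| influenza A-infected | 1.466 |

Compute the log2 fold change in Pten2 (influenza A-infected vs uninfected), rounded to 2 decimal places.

-3.21

Fold change = 1.466 / 13.56 = 0.1081
log2(0.1081) = -3.209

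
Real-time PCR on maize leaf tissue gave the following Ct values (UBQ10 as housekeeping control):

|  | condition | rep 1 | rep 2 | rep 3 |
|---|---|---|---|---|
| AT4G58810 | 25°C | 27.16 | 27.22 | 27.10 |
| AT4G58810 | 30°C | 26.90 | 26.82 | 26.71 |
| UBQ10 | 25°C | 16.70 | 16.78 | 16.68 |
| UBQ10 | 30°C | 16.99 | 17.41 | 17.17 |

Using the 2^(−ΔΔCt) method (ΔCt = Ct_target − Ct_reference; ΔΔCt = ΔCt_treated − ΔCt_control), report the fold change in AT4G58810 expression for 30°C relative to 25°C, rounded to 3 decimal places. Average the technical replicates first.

Mean Ct: AT4G58810 25°C 27.160; AT4G58810 30°C 26.810; UBQ10 25°C 16.720; UBQ10 30°C 17.190
ΔCt(25°C) = 27.160 − 16.720 = 10.440
ΔCt(30°C) = 26.810 − 17.190 = 9.620
ΔΔCt = 9.620 − 10.440 = -0.820
Fold change = 2^(−(-0.820)) = 2^0.820 = 1.7654

1.765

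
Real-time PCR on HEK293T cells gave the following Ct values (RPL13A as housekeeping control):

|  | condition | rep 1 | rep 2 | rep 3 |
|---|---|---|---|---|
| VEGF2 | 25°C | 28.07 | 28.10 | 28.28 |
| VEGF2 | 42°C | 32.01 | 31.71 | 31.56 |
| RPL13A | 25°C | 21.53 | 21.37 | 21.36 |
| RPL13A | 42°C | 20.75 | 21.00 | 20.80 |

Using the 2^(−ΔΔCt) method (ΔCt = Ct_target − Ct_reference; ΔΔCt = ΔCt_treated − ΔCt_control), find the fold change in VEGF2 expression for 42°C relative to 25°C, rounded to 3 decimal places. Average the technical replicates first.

Mean Ct: VEGF2 25°C 28.150; VEGF2 42°C 31.760; RPL13A 25°C 21.420; RPL13A 42°C 20.850
ΔCt(25°C) = 28.150 − 21.420 = 6.730
ΔCt(42°C) = 31.760 − 20.850 = 10.910
ΔΔCt = 10.910 − 6.730 = 4.180
Fold change = 2^(−4.180) = 0.0552

0.055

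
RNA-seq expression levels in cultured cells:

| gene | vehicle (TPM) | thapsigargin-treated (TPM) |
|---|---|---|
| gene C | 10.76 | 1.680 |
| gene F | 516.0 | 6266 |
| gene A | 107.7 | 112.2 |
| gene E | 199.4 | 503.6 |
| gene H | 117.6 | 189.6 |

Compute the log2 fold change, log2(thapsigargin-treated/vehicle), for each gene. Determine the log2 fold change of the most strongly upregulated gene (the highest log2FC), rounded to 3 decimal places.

3.602

log2(1.680/10.76) = -2.679  (gene C)
log2(6266/516.0) = 3.602  (gene F)
log2(112.2/107.7) = 0.059  (gene A)
log2(503.6/199.4) = 1.337  (gene E)
log2(189.6/117.6) = 0.689  (gene H)
gene F is most strongly upregulated.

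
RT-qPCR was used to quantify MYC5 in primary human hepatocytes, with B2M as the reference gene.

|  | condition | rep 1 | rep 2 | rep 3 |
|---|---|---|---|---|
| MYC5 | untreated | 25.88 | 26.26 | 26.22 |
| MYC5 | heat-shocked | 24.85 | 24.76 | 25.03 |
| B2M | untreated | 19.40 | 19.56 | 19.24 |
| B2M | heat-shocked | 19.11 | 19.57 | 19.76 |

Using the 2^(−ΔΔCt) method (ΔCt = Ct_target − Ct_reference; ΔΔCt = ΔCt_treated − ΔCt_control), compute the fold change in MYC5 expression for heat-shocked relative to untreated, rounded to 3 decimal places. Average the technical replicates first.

Mean Ct: MYC5 untreated 26.120; MYC5 heat-shocked 24.880; B2M untreated 19.400; B2M heat-shocked 19.480
ΔCt(untreated) = 26.120 − 19.400 = 6.720
ΔCt(heat-shocked) = 24.880 − 19.480 = 5.400
ΔΔCt = 5.400 − 6.720 = -1.320
Fold change = 2^(−(-1.320)) = 2^1.320 = 2.4967

2.497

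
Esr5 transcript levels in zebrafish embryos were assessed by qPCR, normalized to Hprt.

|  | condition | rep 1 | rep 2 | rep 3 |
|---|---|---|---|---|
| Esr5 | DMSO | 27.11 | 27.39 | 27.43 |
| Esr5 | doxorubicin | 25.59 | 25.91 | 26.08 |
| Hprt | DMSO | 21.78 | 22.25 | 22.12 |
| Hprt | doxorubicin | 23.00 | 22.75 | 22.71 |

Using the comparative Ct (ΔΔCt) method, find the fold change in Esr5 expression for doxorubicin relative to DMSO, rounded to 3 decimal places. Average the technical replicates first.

4.659

Mean Ct: Esr5 DMSO 27.310; Esr5 doxorubicin 25.860; Hprt DMSO 22.050; Hprt doxorubicin 22.820
ΔCt(DMSO) = 27.310 − 22.050 = 5.260
ΔCt(doxorubicin) = 25.860 − 22.820 = 3.040
ΔΔCt = 3.040 − 5.260 = -2.220
Fold change = 2^(−(-2.220)) = 2^2.220 = 4.6589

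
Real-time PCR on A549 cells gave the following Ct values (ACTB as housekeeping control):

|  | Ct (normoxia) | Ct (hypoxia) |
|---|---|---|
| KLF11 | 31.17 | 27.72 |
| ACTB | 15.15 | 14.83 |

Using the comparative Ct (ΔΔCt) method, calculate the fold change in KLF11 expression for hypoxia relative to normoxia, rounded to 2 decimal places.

ΔCt(normoxia) = 31.170 − 15.150 = 16.020
ΔCt(hypoxia) = 27.720 − 14.830 = 12.890
ΔΔCt = 12.890 − 16.020 = -3.130
Fold change = 2^(−(-3.130)) = 2^3.130 = 8.754

8.75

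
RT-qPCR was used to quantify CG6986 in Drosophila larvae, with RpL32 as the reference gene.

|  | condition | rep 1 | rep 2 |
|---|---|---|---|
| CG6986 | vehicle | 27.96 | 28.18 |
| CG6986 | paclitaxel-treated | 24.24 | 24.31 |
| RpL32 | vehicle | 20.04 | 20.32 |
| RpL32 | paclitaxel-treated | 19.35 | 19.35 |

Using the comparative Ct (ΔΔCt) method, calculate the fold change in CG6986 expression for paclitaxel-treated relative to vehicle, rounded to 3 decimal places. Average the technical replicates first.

Mean Ct: CG6986 vehicle 28.070; CG6986 paclitaxel-treated 24.275; RpL32 vehicle 20.180; RpL32 paclitaxel-treated 19.350
ΔCt(vehicle) = 28.070 − 20.180 = 7.890
ΔCt(paclitaxel-treated) = 24.275 − 19.350 = 4.925
ΔΔCt = 4.925 − 7.890 = -2.965
Fold change = 2^(−(-2.965)) = 2^2.965 = 7.8083

7.808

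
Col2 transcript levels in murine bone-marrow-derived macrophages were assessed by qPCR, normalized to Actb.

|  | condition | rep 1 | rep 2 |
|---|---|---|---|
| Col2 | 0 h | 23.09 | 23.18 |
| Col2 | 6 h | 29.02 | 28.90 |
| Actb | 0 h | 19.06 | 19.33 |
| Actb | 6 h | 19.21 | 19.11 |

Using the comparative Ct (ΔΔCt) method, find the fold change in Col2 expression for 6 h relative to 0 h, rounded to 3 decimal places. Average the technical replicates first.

0.017

Mean Ct: Col2 0 h 23.135; Col2 6 h 28.960; Actb 0 h 19.195; Actb 6 h 19.160
ΔCt(0 h) = 23.135 − 19.195 = 3.940
ΔCt(6 h) = 28.960 − 19.160 = 9.800
ΔΔCt = 9.800 − 3.940 = 5.860
Fold change = 2^(−5.860) = 0.0172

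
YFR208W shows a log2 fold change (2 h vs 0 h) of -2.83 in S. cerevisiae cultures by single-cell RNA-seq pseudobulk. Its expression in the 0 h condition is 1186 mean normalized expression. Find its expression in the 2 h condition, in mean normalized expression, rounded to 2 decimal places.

166.79

Fold change = 2^(-2.83) = 0.1406
2 h expression = 1186 × 0.1406 = 166.79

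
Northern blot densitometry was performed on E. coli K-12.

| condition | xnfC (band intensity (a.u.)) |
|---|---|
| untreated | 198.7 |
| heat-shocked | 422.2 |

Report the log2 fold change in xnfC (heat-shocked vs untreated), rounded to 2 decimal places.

1.09

Fold change = 422.2 / 198.7 = 2.1248
log2(2.1248) = 1.087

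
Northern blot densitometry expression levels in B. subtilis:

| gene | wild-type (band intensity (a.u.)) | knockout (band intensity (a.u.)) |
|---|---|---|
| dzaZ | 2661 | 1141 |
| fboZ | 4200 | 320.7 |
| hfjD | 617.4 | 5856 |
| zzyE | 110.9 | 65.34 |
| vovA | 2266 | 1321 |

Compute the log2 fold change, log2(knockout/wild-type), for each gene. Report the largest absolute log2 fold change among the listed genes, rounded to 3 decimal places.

3.711

log2(1141/2661) = -1.222  (dzaZ)
log2(320.7/4200) = -3.711  (fboZ)
log2(5856/617.4) = 3.246  (hfjD)
log2(65.34/110.9) = -0.763  (zzyE)
log2(1321/2266) = -0.779  (vovA)
The largest magnitude belongs to fboZ.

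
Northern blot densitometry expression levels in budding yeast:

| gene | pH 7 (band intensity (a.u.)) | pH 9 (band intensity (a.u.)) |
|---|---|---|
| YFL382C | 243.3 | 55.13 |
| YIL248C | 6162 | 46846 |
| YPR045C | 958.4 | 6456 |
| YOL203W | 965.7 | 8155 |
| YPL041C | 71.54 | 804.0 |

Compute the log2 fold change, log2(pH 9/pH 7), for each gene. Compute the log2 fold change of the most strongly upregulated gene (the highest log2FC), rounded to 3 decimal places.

3.490

log2(55.13/243.3) = -2.142  (YFL382C)
log2(46846/6162) = 2.926  (YIL248C)
log2(6456/958.4) = 2.752  (YPR045C)
log2(8155/965.7) = 3.078  (YOL203W)
log2(804.0/71.54) = 3.490  (YPL041C)
YPL041C is most strongly upregulated.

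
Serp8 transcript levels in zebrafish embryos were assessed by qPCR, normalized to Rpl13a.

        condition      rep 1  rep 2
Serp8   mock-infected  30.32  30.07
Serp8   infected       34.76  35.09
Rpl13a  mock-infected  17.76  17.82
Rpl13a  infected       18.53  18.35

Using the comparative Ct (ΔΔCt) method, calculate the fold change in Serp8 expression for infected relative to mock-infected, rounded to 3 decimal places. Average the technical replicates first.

Mean Ct: Serp8 mock-infected 30.195; Serp8 infected 34.925; Rpl13a mock-infected 17.790; Rpl13a infected 18.440
ΔCt(mock-infected) = 30.195 − 17.790 = 12.405
ΔCt(infected) = 34.925 − 18.440 = 16.485
ΔΔCt = 16.485 − 12.405 = 4.080
Fold change = 2^(−4.080) = 0.0591

0.059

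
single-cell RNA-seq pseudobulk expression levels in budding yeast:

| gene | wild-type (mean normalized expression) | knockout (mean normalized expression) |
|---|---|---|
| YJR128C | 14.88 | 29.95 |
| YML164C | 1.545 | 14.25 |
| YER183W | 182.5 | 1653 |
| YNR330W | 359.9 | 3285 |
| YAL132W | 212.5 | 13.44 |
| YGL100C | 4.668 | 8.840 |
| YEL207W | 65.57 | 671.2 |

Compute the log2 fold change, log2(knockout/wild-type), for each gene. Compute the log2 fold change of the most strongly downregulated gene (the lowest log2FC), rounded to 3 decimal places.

-3.983

log2(29.95/14.88) = 1.009  (YJR128C)
log2(14.25/1.545) = 3.205  (YML164C)
log2(1653/182.5) = 3.179  (YER183W)
log2(3285/359.9) = 3.190  (YNR330W)
log2(13.44/212.5) = -3.983  (YAL132W)
log2(8.840/4.668) = 0.921  (YGL100C)
log2(671.2/65.57) = 3.356  (YEL207W)
YAL132W is most strongly downregulated.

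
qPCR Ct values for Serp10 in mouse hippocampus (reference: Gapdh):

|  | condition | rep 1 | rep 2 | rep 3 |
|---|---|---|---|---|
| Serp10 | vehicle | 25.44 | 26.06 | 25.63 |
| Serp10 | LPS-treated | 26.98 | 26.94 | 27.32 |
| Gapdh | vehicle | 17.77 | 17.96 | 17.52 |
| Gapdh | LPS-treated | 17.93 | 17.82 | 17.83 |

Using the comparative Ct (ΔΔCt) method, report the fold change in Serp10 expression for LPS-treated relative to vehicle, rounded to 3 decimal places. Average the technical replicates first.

Mean Ct: Serp10 vehicle 25.710; Serp10 LPS-treated 27.080; Gapdh vehicle 17.750; Gapdh LPS-treated 17.860
ΔCt(vehicle) = 25.710 − 17.750 = 7.960
ΔCt(LPS-treated) = 27.080 − 17.860 = 9.220
ΔΔCt = 9.220 − 7.960 = 1.260
Fold change = 2^(−1.260) = 0.4175

0.418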